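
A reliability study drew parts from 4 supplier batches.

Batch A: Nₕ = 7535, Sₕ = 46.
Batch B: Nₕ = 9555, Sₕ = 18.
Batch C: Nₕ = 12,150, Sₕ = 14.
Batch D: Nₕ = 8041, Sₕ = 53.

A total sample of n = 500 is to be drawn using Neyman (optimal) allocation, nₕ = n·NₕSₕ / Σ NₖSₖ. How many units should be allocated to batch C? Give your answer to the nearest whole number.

76

A: NₕSₕ = 7535·46 = 346610
B: NₕSₕ = 9555·18 = 171990
C: NₕSₕ = 12150·14 = 170100
D: NₕSₕ = 8041·53 = 426173
Σ NₕSₕ = 1114873.
n_C = 500·170100/1114873 = 76.287... → 76.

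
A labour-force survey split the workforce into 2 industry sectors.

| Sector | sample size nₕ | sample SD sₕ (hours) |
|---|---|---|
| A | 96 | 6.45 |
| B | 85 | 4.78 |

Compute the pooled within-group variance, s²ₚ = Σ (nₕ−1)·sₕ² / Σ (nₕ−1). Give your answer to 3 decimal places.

Degrees of freedom: 95 + 84 = 179.
Σ(nₕ−1)sₕ² = 95·41.6025 + 84·22.8484 = 5871.5031.
s²ₚ = 5871.5031 / 179 = 32.80169... → 32.802.

32.802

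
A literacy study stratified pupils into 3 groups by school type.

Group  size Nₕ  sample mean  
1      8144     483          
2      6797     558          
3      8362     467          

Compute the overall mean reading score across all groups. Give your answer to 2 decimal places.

N = 8144 + 6797 + 8362 = 23303.
Overall mean = Σ (Nₕ/N)·x̄ₕ — weight by population share, not a simple average.
Σ Nₕx̄ₕ = 8144·483 + 6797·558 + 8362·467 = 3933552 + 3792726 + 3905054 = 11631332.
Divide by N: 11631332 / 23303 = 499.1345... → 499.13.

499.13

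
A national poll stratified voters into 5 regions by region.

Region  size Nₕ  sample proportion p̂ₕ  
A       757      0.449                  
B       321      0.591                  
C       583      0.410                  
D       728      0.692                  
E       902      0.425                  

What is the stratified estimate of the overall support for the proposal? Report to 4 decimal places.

Wₕ = Nₕ/N with N = 3291: 0.2300, 0.0975, 0.1771, 0.2212, 0.2741.
p̂_st = 0.2300·0.449 + 0.0975·0.591 + 0.1771·0.410 + 0.2212·0.692 + 0.2741·0.425 ≈ 0.503118... → 0.5031.

0.5031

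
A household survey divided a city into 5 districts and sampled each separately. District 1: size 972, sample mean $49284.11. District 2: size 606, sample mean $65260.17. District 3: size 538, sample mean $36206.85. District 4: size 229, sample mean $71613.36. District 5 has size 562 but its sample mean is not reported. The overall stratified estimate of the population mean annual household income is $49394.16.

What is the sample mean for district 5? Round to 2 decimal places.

N = 972 + 606 + 538 + 229 + 562 = 2907.
Overall total = μ·N = 49394.16·2907 = 143588823.12.
Subtract the known strata: 972·49284.11 + 606·65260.17 + 538·36206.85 + 229·71613.36 = 123330562.68.
Remaining total for district 5: 143588823.12 − 123330562.68 = 20258260.44.
Divide by its size: 20258260.44 / 562 = 36046.7268... → 36046.73.

36046.73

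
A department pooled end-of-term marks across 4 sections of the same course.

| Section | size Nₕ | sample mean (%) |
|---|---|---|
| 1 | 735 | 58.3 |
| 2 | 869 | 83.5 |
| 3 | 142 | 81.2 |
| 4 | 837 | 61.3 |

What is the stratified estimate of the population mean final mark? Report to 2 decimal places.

N = 735 + 869 + 142 + 837 = 2583.
The stratified mean weights each stratum mean by its population share Nₕ/N.
Σ Nₕx̄ₕ = 735·58.3 + 869·83.5 + 142·81.2 + 837·61.3 = 42850.5 + 72561.5 + 11530.4 + 51308.1 = 178250.5.
Divide by N: 178250.5 / 2583 = 69.0091... → 69.01.

69.01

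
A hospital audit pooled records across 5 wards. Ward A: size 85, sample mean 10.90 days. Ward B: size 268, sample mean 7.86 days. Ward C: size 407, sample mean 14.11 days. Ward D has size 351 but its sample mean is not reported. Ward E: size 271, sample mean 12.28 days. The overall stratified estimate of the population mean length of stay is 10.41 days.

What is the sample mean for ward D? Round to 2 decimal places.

6.50

Σ Nₕx̄ₕ = N·μ, so 351·x̄_D = 1382·10.41 − (85·10.90 + 268·7.86 + 407·14.11 + 271·12.28).
= 14386.62 − 12103.63 = 2282.99.
x̄_D = 2282.99 / 351 = 6.5042... → 6.50.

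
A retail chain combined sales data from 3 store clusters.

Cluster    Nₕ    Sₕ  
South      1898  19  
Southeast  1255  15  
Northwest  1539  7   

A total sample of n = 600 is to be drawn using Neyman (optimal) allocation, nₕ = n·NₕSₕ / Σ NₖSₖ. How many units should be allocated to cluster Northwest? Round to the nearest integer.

South: NₕSₕ = 1898·19 = 36062
Southeast: NₕSₕ = 1255·15 = 18825
Northwest: NₕSₕ = 1539·7 = 10773
Σ NₕSₕ = 65660.
n_Northwest = 600·10773/65660 = 98.443... → 98.

98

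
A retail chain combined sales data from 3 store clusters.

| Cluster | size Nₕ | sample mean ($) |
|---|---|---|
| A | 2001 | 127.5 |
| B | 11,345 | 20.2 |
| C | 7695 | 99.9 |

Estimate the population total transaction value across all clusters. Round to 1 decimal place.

1253027.0

Population total = Σ Nₕ·x̄ₕ (each stratum's size times its mean).
2001·127.5 + 11345·20.2 + 7695·99.9 = 255127.5 + 229169 + 768730.5 = 1253027.0.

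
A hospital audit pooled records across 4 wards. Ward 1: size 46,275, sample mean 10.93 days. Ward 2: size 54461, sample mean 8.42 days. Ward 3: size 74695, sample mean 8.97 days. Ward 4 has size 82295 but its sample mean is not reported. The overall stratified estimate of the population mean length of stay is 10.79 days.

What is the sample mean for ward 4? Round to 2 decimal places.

13.93

Σ Nₕx̄ₕ = N·μ, so 82295·x̄_4 = 257726·10.79 − (46275·10.93 + 54461·8.42 + 74695·8.97).
= 2780863.54 − 1634361.52 = 1146502.02.
x̄_4 = 1146502.02 / 82295 = 13.9316... → 13.93.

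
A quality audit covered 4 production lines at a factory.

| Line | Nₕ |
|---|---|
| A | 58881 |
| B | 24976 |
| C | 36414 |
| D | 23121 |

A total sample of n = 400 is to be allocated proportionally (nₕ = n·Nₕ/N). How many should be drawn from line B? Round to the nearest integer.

70

N = 58881 + 24976 + 36414 + 23121 = 143392.
n_B = 400·24976/143392 = 69.672... → 70.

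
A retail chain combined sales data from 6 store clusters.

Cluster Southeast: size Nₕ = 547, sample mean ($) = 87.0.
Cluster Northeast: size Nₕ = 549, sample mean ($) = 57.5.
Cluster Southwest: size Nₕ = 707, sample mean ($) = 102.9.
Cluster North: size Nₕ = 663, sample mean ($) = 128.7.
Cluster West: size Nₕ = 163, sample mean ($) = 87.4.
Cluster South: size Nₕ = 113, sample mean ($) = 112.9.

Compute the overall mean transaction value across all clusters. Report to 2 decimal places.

N = 547 + 549 + 707 + 663 + 163 + 113 = 2742.
Overall mean = Σ (Nₕ/N)·x̄ₕ — weight by population share, not a simple average.
Σ Nₕx̄ₕ = 547·87.0 + 549·57.5 + 707·102.9 + 663·128.7 + 163·87.4 + 113·112.9 = 47589 + 31567.5 + 72750.3 + 85328.1 + 14246.2 + 12757.7 = 264238.8.
Divide by N: 264238.8 / 2742 = 96.3672... → 96.37.

96.37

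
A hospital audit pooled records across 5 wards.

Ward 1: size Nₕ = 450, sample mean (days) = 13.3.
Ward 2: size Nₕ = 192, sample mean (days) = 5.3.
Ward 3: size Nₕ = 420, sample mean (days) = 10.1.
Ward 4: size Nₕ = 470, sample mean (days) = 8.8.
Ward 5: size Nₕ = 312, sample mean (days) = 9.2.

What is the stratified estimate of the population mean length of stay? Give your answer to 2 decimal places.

x̄_st = (Σ Nₕx̄ₕ) / (Σ Nₕ) = (450·13.3 + 192·5.3 + 420·10.1 + 470·8.8 + 312·9.2) / 1844
= 18251 / 1844 = 9.8975... → 9.90.

9.90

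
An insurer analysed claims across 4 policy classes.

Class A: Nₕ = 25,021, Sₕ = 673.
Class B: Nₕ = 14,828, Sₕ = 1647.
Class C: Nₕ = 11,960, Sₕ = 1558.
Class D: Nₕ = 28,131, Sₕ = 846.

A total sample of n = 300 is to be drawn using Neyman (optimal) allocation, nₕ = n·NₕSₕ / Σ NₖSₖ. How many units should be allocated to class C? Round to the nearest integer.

67

A: NₕSₕ = 25021·673 = 16839133
B: NₕSₕ = 14828·1647 = 24421716
C: NₕSₕ = 11960·1558 = 18633680
D: NₕSₕ = 28131·846 = 23798826
Σ NₕSₕ = 83693355.
n_C = 300·18633680/83693355 = 66.793... → 67.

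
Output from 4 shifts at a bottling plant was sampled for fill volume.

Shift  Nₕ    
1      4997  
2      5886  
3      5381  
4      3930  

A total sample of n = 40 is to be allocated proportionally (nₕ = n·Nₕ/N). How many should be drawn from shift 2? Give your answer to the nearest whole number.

12

N = 4997 + 5886 + 5381 + 3930 = 20194.
n_2 = 40·5886/20194 = 11.659... → 12.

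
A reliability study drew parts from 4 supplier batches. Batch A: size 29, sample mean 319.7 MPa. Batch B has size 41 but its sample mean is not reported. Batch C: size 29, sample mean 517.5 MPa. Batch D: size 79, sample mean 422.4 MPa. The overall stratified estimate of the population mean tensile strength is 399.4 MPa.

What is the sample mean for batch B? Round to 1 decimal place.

327.9

N = 29 + 41 + 29 + 79 = 178.
Overall total = μ·N = 399.4·178 = 71093.2.
Subtract the known strata: 29·319.7 + 29·517.5 + 79·422.4 = 57648.4.
Remaining total for batch B: 71093.2 − 57648.4 = 13444.8.
Divide by its size: 13444.8 / 41 = 327.922... → 327.9.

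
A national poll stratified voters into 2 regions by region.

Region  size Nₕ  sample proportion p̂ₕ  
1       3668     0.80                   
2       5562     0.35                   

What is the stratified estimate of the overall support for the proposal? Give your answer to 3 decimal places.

0.529

N = 3668 + 5562 = 9230.
Overall proportion = Σ (Nₕ/N)·p̂ₕ.
Σ Nₕp̂ₕ = 2934.4 + 1946.7 = 4881.1.
4881.1 / 9230 = 0.52883... → 0.529.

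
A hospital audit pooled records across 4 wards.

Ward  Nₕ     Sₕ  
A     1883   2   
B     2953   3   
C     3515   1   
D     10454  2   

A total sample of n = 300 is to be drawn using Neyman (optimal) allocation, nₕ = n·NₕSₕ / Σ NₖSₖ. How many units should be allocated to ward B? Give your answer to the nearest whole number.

A: NₕSₕ = 1883·2 = 3766
B: NₕSₕ = 2953·3 = 8859
C: NₕSₕ = 3515·1 = 3515
D: NₕSₕ = 10454·2 = 20908
Σ NₕSₕ = 37048.
n_B = 300·8859/37048 = 71.737... → 72.

72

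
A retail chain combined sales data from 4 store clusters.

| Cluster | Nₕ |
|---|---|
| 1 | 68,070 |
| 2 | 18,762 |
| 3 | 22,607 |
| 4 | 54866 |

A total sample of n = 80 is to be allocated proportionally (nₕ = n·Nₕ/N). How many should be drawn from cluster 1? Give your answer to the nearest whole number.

33

N = 68070 + 18762 + 22607 + 54866 = 164305.
n_1 = 80·68070/164305 = 33.143... → 33.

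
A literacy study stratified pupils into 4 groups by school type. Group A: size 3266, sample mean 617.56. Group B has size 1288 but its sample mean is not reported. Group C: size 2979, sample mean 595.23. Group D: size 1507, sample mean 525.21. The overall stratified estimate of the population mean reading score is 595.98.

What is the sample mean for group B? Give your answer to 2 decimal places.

Σ Nₕx̄ₕ = N·μ, so 1288·x̄_B = 9040·595.98 − (3266·617.56 + 2979·595.23 + 1507·525.21).
= 5387659.2 − 4581632.6 = 806026.6.
x̄_B = 806026.6 / 1288 = 625.7970... → 625.80.

625.80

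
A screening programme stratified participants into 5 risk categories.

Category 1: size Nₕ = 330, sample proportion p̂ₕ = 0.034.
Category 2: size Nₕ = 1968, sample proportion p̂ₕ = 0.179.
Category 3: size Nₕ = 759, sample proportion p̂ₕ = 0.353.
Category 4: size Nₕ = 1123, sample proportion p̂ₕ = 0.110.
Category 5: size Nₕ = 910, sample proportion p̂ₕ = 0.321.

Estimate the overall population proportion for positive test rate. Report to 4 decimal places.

0.2057

N = 330 + 1968 + 759 + 1123 + 910 = 5090.
Overall proportion = Σ (Nₕ/N)·p̂ₕ.
Σ Nₕp̂ₕ = 11.22 + 352.272 + 267.927 + 123.53 + 292.11 = 1047.059.
1047.059 / 5090 = 0.205709... → 0.2057.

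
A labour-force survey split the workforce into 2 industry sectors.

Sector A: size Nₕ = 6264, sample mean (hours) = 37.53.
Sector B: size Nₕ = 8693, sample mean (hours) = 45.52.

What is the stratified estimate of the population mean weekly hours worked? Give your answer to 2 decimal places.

42.17

N = 14957; weights Wₕ = Nₕ/N = (0.4188, 0.5812).
x̄_st = Σ Wₕ·x̄ₕ = 0.4188·37.53 + 0.5812·45.52 ≈ 42.1738...
→ 42.17.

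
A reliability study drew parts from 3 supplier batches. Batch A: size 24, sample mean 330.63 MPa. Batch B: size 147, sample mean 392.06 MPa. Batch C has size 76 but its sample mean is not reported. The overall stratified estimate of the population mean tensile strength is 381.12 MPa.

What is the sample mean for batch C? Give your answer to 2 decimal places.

N = 24 + 147 + 76 = 247.
Overall total = μ·N = 381.12·247 = 94136.64.
Subtract the known strata: 24·330.63 + 147·392.06 = 65567.94.
Remaining total for batch C: 94136.64 − 65567.94 = 28568.7.
Divide by its size: 28568.7 / 76 = 375.9039... → 375.90.

375.90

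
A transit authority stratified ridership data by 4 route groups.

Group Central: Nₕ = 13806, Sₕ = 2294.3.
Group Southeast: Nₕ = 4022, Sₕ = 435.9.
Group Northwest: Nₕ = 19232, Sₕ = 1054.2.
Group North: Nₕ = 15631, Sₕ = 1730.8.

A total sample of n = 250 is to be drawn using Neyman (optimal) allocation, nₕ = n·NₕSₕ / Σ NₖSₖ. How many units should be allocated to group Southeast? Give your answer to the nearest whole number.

Σ NₕSₕ = 13806·2294.3 + 4022·435.9 + 19232·1054.2 + 15631·1730.8 = 80756804.8.
Share for Southeast: 1753189.8/80756804.8 = 0.02171.
n_Southeast = 250 × 0.02171 = 5.427... → 5.

5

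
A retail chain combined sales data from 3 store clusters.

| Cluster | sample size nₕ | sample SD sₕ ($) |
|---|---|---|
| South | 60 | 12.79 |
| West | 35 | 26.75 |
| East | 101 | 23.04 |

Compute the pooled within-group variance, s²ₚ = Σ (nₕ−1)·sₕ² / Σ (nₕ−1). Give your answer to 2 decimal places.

451.11

Degrees of freedom: 59 + 34 + 100 = 193.
Σ(nₕ−1)sₕ² = 59·163.5841 + 34·715.5625 + 100·530.8416 = 87064.7469.
s²ₚ = 87064.7469 / 193 = 451.1127... → 451.11.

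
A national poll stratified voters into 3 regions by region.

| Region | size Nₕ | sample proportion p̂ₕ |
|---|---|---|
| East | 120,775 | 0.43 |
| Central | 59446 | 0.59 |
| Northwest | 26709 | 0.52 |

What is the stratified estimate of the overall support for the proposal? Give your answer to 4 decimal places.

N = 120775 + 59446 + 26709 = 206930.
Overall proportion = Σ (Nₕ/N)·p̂ₕ.
Σ Nₕp̂ₕ = 51933.25 + 35073.14 + 13888.68 = 100895.07.
100895.07 / 206930 = 0.487581... → 0.4876.

0.4876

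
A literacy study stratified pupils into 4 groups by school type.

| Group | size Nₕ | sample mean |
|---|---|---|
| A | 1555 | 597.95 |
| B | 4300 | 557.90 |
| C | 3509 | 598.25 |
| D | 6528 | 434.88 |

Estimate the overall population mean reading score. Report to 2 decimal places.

520.19

N = 15892; weights Wₕ = Nₕ/N = (0.0978, 0.2706, 0.2208, 0.4108).
x̄_st = Σ Wₕ·x̄ₕ = 0.0978·597.95 + 0.2706·557.90 + 0.2208·598.25 + 0.4108·434.88 ≈ 520.1949...
→ 520.19.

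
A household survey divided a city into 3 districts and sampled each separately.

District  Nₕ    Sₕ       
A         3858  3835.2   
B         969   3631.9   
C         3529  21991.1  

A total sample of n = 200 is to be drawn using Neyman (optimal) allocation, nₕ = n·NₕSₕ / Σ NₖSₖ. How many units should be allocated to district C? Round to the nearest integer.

162

A: NₕSₕ = 3858·3835.2 = 14796201.6
B: NₕSₕ = 969·3631.9 = 3519311.1
C: NₕSₕ = 3529·21991.1 = 77606591.9
Σ NₕSₕ = 95922104.6.
n_C = 200·77606591.9/95922104.6 = 161.812... → 162.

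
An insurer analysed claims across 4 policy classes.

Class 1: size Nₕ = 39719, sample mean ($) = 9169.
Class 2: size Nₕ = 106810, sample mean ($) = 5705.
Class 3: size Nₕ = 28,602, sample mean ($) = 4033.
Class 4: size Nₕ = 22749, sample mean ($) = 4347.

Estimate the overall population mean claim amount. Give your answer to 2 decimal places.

6002.51

N = 39719 + 106810 + 28602 + 22749 = 197880.
Overall mean = Σ (Nₕ/N)·x̄ₕ — weight by population share, not a simple average.
Σ Nₕx̄ₕ = 39719·9169 + 106810·5705 + 28602·4033 + 22749·4347 = 364183511 + 609351050 + 115351866 + 98889903 = 1187776330.
Divide by N: 1187776330 / 197880 = 6002.5082... → 6002.51.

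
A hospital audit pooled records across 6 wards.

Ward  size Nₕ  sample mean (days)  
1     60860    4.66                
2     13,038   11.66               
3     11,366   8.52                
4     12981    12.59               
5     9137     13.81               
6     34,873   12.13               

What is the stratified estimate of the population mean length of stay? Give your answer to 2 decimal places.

x̄_st = (Σ Nₕx̄ₕ) / (Σ Nₕ) = (60860·4.66 + 13038·11.66 + 11366·8.52 + 12981·12.59 + 9137·13.81 + 34873·12.13) / 142255
= 1245091.25 / 142255 = 8.7525... → 8.75.

8.75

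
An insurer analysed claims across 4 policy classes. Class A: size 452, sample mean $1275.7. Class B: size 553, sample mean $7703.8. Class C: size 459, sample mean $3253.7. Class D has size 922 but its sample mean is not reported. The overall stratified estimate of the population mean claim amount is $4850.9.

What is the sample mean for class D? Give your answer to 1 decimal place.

5687.6

Σ Nₕx̄ₕ = N·μ, so 922·x̄_D = 2386·4850.9 − (452·1275.7 + 553·7703.8 + 459·3253.7).
= 11574247.4 − 6330266.1 = 5243981.3.
x̄_D = 5243981.3 / 922 = 5687.615... → 5687.6.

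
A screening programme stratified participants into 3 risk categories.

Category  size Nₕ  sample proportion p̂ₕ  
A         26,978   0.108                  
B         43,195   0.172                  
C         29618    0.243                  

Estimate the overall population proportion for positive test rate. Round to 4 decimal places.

N = 26978 + 43195 + 29618 = 99791.
Overall proportion = Σ (Nₕ/N)·p̂ₕ.
Σ Nₕp̂ₕ = 2913.624 + 7429.54 + 7197.174 = 17540.338.
17540.338 / 99791 = 0.175771... → 0.1758.

0.1758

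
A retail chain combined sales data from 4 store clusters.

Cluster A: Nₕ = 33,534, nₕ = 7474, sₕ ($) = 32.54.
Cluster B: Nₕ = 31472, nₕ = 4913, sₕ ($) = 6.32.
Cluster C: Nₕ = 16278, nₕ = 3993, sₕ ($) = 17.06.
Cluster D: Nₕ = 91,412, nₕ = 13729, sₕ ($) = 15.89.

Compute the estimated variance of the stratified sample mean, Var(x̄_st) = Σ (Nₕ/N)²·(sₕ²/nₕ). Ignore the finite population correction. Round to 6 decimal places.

N = 172696; Wₕ = Nₕ/N.
cluster A: (33534/172696)²·32.54²/7474 = 0.005341807
cluster B: (31472/172696)²·6.32²/4913 = 0.000270005
cluster C: (16278/172696)²·17.06²/3993 = 0.000647584
cluster D: (91412/172696)²·15.89²/13729 = 0.005152889
Sum = 0.011412284 → 0.011412.

0.011412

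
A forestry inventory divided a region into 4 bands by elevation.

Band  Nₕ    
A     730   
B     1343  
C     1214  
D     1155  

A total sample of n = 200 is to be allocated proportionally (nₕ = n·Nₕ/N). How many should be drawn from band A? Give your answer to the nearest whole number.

33

Share of band A = 730/4442 = 0.16434.
Allocate 200 × 0.16434 = 32.868... → 33.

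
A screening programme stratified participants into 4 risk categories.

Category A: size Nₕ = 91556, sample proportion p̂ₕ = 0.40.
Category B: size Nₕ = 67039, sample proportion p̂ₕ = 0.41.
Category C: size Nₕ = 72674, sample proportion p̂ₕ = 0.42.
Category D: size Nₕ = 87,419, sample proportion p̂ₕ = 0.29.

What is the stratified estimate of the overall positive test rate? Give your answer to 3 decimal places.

Wₕ = Nₕ/N with N = 318688: 0.2873, 0.2104, 0.2280, 0.2743.
p̂_st = 0.2873·0.40 + 0.2104·0.41 + 0.2280·0.42 + 0.2743·0.29 ≈ 0.37649... → 0.376.

0.376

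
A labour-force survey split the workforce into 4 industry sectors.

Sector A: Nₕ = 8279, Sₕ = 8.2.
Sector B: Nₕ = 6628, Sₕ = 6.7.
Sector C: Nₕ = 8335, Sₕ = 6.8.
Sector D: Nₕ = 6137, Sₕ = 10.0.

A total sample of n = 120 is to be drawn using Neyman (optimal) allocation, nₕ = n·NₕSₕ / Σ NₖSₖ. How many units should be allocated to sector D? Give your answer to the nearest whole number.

A: NₕSₕ = 8279·8.2 = 67887.8
B: NₕSₕ = 6628·6.7 = 44407.6
C: NₕSₕ = 8335·6.8 = 56678
D: NₕSₕ = 6137·10.0 = 61370
Σ NₕSₕ = 230343.4.
n_D = 120·61370/230343.4 = 31.971... → 32.

32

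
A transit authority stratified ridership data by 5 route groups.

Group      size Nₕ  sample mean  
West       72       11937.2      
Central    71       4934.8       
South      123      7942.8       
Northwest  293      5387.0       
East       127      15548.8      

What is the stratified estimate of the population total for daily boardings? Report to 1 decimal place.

Estimate total by summing Nₕ·x̄ₕ over strata.
72·11937.2 + 71·4934.8 + 123·7942.8 + 293·5387.0 + 127·15548.8 = 859478.4 + 350370.8 + 976964.4 + 1578391 + 1974697.6 = 5739902.2.

5739902.2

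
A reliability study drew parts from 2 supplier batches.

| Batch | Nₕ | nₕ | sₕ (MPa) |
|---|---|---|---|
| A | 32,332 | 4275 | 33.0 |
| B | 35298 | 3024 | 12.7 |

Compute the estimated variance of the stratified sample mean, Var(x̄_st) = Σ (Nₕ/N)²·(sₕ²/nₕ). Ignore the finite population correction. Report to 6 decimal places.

N = 67630; Wₕ = Nₕ/N.
batch A: (32332/67630)²·33.0²/4275 = 0.058220794
batch B: (35298/67630)²·12.7²/3024 = 0.014529380
Sum = 0.072750174 → 0.072750.

0.072750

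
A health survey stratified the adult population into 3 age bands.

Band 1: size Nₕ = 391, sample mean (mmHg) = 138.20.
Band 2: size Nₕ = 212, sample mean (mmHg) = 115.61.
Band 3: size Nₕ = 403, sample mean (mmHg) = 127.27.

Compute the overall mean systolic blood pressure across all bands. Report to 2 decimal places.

129.06

N = 391 + 212 + 403 = 1006.
Weight each subgroup mean by Nₕ/N and sum.
Σ Nₕx̄ₕ = 391·138.20 + 212·115.61 + 403·127.27 = 54036.2 + 24509.32 + 51289.81 = 129835.33.
Divide by N: 129835.33 / 1006 = 129.0610... → 129.06.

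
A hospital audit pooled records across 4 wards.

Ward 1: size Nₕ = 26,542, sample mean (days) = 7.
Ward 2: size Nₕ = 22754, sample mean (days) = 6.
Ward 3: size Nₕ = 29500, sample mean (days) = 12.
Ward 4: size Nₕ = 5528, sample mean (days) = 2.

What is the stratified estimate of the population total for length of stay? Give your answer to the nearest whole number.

687374

Estimate total by summing Nₕ·x̄ₕ over strata.
26542·7 + 22754·6 + 29500·12 + 5528·2 = 185794 + 136524 + 354000 + 11056 = 687374.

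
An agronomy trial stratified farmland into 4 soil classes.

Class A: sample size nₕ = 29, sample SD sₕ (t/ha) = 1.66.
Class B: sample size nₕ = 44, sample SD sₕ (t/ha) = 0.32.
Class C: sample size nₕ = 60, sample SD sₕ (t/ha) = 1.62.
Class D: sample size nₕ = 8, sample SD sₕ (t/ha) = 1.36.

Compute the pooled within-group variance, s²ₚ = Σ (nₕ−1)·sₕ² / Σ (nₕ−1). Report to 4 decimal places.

Degrees of freedom: 28 + 43 + 59 + 7 = 137.
Σ(nₕ−1)sₕ² = 28·2.7556 + 43·0.1024 + 59·2.6244 + 7·1.8496 = 249.3468.
s²ₚ = 249.3468 / 137 = 1.820050... → 1.8200.

1.8200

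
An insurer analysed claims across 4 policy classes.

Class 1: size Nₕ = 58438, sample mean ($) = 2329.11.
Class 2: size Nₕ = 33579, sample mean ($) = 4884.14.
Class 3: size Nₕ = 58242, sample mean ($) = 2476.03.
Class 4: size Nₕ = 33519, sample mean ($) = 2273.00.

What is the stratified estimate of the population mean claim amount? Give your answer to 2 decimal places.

N = 58438 + 33579 + 58242 + 33519 = 183778.
The stratified mean weights each stratum mean by its population share Nₕ/N.
Σ Nₕx̄ₕ = 58438·2329.11 + 33579·4884.14 + 58242·2476.03 + 33519·2273.00 = 136108530.18 + 164004537.06 + 144208939.26 + 76188687 = 520510693.5.
Divide by N: 520510693.5 / 183778 = 2832.2797... → 2832.28.

2832.28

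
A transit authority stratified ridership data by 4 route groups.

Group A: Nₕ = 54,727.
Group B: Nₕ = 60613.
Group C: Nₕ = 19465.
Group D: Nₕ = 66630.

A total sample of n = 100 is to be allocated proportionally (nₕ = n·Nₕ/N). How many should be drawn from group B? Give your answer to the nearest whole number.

N = 54727 + 60613 + 19465 + 66630 = 201435.
n_B = 100·60613/201435 = 30.091... → 30.

30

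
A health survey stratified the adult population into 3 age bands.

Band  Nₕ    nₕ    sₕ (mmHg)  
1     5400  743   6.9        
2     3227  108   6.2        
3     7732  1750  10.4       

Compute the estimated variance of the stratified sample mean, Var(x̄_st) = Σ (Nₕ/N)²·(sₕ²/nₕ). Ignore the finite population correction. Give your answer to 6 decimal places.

N = 16359; Wₕ = Nₕ/N.
band 1: (5400/16359)²·6.9²/743 = 0.006982057
band 2: (3227/16359)²·6.2²/108 = 0.013849817
band 3: (7732/16359)²·10.4²/1750 = 0.013806984
Sum = 0.034638858 → 0.034639.

0.034639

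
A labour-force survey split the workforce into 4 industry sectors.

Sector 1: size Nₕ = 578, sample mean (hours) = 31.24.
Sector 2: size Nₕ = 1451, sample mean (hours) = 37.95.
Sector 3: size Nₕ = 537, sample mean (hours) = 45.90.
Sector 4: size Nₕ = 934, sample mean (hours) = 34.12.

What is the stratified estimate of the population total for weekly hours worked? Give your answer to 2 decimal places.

129638.55

1: 578·31.24 = 18056.72
2: 1451·37.95 = 55065.45
3: 537·45.90 = 24648.3
4: 934·34.12 = 31868.08
τ̂ = Σ Nₕx̄ₕ = 129638.55.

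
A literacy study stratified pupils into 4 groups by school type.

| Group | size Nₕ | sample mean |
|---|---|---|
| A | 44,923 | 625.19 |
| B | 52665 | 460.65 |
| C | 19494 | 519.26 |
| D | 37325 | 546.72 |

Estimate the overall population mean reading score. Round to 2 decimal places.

536.73

N = 154407; weights Wₕ = Nₕ/N = (0.2909, 0.3411, 0.1263, 0.2417).
x̄_st = Σ Wₕ·x̄ₕ = 0.2909·625.19 + 0.3411·460.65 + 0.1263·519.26 + 0.2417·546.72 ≈ 536.7265...
→ 536.73.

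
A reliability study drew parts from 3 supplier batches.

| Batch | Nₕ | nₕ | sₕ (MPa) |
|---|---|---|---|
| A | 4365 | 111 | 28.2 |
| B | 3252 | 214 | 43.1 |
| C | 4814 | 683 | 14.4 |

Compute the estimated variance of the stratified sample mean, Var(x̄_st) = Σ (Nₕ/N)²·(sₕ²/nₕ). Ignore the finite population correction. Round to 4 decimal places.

1.5229

N = 12431; Wₕ = Nₕ/N.
batch A: (4365/12431)²·28.2²/111 = 0.8833475
batch B: (3252/12431)²·43.1²/214 = 0.5940592
batch C: (4814/12431)²·14.4²/683 = 0.0455307
Sum = 1.5229374 → 1.5229.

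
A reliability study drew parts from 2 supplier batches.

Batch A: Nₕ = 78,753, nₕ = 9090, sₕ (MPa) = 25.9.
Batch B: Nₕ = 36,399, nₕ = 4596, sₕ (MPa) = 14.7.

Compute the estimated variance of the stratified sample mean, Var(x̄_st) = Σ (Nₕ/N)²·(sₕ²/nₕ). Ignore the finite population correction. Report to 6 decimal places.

0.039214

N = 115152; Wₕ = Nₕ/N.
batch A: (78753/115152)²·25.9²/9090 = 0.034516511
batch B: (36399/115152)²·14.7²/4596 = 0.004697757
Sum = 0.039214268 → 0.039214.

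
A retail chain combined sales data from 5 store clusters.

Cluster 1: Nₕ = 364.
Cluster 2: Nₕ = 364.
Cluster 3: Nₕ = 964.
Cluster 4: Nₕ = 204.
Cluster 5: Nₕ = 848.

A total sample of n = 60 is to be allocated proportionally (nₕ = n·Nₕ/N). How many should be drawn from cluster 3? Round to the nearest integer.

N = 364 + 364 + 964 + 204 + 848 = 2744.
n_3 = 60·964/2744 = 21.079... → 21.

21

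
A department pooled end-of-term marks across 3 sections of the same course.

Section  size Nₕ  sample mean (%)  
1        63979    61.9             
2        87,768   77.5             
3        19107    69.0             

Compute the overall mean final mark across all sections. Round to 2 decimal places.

70.71

N = 63979 + 87768 + 19107 = 170854.
Overall mean = Σ (Nₕ/N)·x̄ₕ — weight by population share, not a simple average.
Σ Nₕx̄ₕ = 63979·61.9 + 87768·77.5 + 19107·69.0 = 3960300.1 + 6802020 + 1318383 = 12080703.1.
Divide by N: 12080703.1 / 170854 = 70.7078... → 70.71.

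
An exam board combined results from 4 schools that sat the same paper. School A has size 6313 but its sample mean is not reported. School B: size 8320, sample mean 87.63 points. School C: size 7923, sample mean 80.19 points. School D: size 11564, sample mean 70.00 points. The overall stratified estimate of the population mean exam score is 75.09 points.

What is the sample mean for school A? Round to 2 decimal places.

Σ Nₕx̄ₕ = N·μ, so 6313·x̄_A = 34120·75.09 − (8320·87.63 + 7923·80.19 + 11564·70.00).
= 2562070.8 − 2173906.97 = 388163.83.
x̄_A = 388163.83 / 6313 = 61.4864... → 61.49.

61.49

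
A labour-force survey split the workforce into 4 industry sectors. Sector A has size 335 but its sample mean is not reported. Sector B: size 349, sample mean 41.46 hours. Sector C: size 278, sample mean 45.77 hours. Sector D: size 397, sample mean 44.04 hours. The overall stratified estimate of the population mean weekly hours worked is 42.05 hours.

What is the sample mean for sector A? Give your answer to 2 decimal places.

N = 335 + 349 + 278 + 397 = 1359.
Overall total = μ·N = 42.05·1359 = 57145.95.
Subtract the known strata: 349·41.46 + 278·45.77 + 397·44.04 = 44677.48.
Remaining total for sector A: 57145.95 − 44677.48 = 12468.47.
Divide by its size: 12468.47 / 335 = 37.2193... → 37.22.

37.22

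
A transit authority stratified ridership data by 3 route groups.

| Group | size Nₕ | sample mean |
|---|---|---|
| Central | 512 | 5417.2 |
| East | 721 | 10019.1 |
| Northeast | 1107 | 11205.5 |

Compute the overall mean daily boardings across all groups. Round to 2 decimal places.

N = 2340; weights Wₕ = Nₕ/N = (0.2188, 0.3081, 0.4731).
x̄_st = Σ Wₕ·x̄ₕ = 0.2188·5417.2 + 0.3081·10019.1 + 0.4731·11205.5 ≈ 9573.4470...
→ 9573.45.

9573.45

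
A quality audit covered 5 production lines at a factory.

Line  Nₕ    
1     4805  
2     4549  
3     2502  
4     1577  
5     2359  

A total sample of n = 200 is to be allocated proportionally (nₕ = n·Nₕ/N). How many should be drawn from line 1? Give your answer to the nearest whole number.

Share of line 1 = 4805/15792 = 0.30427.
Allocate 200 × 0.30427 = 60.854... → 61.

61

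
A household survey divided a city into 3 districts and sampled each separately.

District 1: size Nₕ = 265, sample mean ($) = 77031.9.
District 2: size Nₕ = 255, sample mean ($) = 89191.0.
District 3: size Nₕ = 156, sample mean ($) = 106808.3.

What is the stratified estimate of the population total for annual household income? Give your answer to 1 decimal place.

59819253.3

Estimate total by summing Nₕ·x̄ₕ over strata.
265·77031.9 + 255·89191.0 + 156·106808.3 = 20413453.5 + 22743705 + 16662094.8 = 59819253.3.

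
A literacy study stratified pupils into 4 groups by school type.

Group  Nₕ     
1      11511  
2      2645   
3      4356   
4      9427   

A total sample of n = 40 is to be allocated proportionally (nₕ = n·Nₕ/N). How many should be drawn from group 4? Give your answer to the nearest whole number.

N = 11511 + 2645 + 4356 + 9427 = 27939.
n_4 = 40·9427/27939 = 13.497... → 13.

13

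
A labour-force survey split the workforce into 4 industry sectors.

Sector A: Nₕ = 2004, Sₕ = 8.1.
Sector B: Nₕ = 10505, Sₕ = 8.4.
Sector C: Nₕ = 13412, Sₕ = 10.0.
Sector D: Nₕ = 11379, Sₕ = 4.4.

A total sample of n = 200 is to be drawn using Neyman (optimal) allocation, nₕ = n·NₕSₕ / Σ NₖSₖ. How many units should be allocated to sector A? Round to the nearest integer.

11

Σ NₕSₕ = 2004·8.1 + 10505·8.4 + 13412·10.0 + 11379·4.4 = 288662.
Share for A: 16232.4/288662 = 0.05623.
n_A = 200 × 0.05623 = 11.247... → 11.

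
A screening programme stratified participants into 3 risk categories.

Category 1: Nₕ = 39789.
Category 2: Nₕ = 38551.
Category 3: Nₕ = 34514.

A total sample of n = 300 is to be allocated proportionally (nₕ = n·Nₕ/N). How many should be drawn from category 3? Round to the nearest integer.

Share of category 3 = 34514/112854 = 0.30583.
Allocate 300 × 0.30583 = 91.749... → 92.

92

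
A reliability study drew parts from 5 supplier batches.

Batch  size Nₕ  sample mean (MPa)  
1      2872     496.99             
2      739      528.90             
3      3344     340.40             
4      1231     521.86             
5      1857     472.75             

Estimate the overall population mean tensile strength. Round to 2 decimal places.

445.76

x̄_st = (Σ Nₕx̄ₕ) / (Σ Nₕ) = (2872·496.99 + 739·528.90 + 3344·340.40 + 1231·521.86 + 1857·472.75) / 10043
= 4476816.39 / 10043 = 445.7649... → 445.76.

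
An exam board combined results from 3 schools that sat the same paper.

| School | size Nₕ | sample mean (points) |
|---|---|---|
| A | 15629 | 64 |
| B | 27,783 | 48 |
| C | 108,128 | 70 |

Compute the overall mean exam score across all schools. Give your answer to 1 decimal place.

N = 151540; weights Wₕ = Nₕ/N = (0.1031, 0.1833, 0.7135).
x̄_st = Σ Wₕ·x̄ₕ = 0.1031·64 + 0.1833·48 + 0.7135·70 ≈ 65.348...
→ 65.3.

65.3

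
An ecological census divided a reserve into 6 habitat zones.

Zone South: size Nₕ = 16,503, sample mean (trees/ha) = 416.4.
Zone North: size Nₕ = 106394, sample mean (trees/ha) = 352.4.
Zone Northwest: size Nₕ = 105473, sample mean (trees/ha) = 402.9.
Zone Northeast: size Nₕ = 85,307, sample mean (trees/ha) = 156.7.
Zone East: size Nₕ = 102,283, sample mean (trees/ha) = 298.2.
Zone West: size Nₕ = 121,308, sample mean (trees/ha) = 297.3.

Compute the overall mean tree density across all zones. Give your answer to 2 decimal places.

310.45

N = 537268; weights Wₕ = Nₕ/N = (0.0307, 0.1980, 0.1963, 0.1588, 0.1904, 0.2258).
x̄_st = Σ Wₕ·x̄ₕ = 0.0307·416.4 + 0.1980·352.4 + 0.1963·402.9 + 0.1588·156.7 + 0.1904·298.2 + 0.2258·297.3 ≈ 310.4474...
→ 310.45.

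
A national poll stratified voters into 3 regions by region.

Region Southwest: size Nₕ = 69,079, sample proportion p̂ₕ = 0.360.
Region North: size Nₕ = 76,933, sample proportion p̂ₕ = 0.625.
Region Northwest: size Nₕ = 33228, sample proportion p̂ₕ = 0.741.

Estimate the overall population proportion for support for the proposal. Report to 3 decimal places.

0.544

N = 69079 + 76933 + 33228 = 179240.
Overall proportion = Σ (Nₕ/N)·p̂ₕ.
Σ Nₕp̂ₕ = 24868.44 + 48083.125 + 24621.948 = 97573.513.
97573.513 / 179240 = 0.54437... → 0.544.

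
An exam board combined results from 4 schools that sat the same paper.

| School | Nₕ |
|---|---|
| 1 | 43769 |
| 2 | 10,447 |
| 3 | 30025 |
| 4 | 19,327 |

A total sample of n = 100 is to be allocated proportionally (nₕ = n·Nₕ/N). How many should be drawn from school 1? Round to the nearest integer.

Share of school 1 = 43769/103568 = 0.42261.
Allocate 100 × 0.42261 = 42.261... → 42.

42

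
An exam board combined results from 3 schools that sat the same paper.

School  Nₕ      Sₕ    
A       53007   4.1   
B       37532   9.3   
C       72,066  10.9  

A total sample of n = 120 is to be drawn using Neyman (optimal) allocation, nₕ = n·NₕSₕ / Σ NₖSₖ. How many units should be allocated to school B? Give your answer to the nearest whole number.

31

A: NₕSₕ = 53007·4.1 = 217328.7
B: NₕSₕ = 37532·9.3 = 349047.6
C: NₕSₕ = 72066·10.9 = 785519.4
Σ NₕSₕ = 1351895.7.
n_B = 120·349047.6/1351895.7 = 30.983... → 31.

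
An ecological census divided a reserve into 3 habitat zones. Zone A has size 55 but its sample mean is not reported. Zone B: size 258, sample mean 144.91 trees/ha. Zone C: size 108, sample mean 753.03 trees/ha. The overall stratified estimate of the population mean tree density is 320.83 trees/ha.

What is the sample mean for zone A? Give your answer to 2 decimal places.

297.37

N = 55 + 258 + 108 = 421.
Overall total = μ·N = 320.83·421 = 135069.43.
Subtract the known strata: 258·144.91 + 108·753.03 = 118714.02.
Remaining total for zone A: 135069.43 − 118714.02 = 16355.41.
Divide by its size: 16355.41 / 55 = 297.3711... → 297.37.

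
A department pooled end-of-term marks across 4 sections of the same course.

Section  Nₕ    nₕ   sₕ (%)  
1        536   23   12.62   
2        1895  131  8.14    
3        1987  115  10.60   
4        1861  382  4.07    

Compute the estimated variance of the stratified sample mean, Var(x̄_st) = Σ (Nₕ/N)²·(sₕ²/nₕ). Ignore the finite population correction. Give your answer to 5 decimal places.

0.19818

N = 6279; Wₕ = Nₕ/N.
section 1: (536/6279)²·12.62²/23 = 0.05045910
section 2: (1895/6279)²·8.14²/131 = 0.04606966
section 3: (1987/6279)²·10.60²/115 = 0.09784275
section 4: (1861/6279)²·4.07²/382 = 0.00380923
Sum = 0.19818074 → 0.19818.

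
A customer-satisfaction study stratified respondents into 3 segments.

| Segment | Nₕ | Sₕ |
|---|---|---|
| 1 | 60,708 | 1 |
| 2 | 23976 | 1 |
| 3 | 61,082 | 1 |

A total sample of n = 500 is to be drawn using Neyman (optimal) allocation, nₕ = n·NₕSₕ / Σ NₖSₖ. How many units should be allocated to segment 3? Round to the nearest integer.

210

Σ NₕSₕ = 60708·1 + 23976·1 + 61082·1 = 145766.
Share for 3: 61082/145766 = 0.41904.
n_3 = 500 × 0.41904 = 209.521... → 210.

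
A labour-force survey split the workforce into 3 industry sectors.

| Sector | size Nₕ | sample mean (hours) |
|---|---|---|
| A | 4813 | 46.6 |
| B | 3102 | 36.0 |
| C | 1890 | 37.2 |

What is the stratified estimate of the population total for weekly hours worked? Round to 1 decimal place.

406265.8

A: 4813·46.6 = 224285.8
B: 3102·36.0 = 111672
C: 1890·37.2 = 70308
τ̂ = Σ Nₕx̄ₕ = 406265.8.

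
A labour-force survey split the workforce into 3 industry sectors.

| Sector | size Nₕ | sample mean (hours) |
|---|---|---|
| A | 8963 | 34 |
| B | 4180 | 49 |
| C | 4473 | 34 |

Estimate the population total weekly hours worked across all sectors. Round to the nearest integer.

661644

A: 8963·34 = 304742
B: 4180·49 = 204820
C: 4473·34 = 152082
τ̂ = Σ Nₕx̄ₕ = 661644.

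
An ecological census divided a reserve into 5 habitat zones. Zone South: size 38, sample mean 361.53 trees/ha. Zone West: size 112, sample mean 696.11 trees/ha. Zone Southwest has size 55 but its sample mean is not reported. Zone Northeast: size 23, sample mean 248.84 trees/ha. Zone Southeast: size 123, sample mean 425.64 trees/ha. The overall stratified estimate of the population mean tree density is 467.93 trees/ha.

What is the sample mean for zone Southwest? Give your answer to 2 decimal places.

N = 38 + 112 + 55 + 23 + 123 = 351.
Overall total = μ·N = 467.93·351 = 164243.43.
Subtract the known strata: 38·361.53 + 112·696.11 + 23·248.84 + 123·425.64 = 149779.5.
Remaining total for zone Southwest: 164243.43 − 149779.5 = 14463.93.
Divide by its size: 14463.93 / 55 = 262.9805... → 262.98.

262.98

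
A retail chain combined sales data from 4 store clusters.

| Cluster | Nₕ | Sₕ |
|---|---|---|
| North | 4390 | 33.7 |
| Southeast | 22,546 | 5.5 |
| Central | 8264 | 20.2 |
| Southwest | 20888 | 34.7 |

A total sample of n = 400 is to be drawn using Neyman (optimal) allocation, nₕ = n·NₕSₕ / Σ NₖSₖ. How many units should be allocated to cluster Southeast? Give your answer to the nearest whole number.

43

North: NₕSₕ = 4390·33.7 = 147943
Southeast: NₕSₕ = 22546·5.5 = 124003
Central: NₕSₕ = 8264·20.2 = 166932.8
Southwest: NₕSₕ = 20888·34.7 = 724813.6
Σ NₕSₕ = 1163692.4.
n_Southeast = 400·124003/1163692.4 = 42.624... → 43.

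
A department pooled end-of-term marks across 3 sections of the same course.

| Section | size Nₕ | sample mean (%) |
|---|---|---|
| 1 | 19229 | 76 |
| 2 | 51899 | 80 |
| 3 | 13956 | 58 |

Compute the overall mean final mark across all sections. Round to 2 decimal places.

75.49

N = 19229 + 51899 + 13956 = 85084.
Overall mean = Σ (Nₕ/N)·x̄ₕ — weight by population share, not a simple average.
Σ Nₕx̄ₕ = 19229·76 + 51899·80 + 13956·58 = 1461404 + 4151920 + 809448 = 6422772.
Divide by N: 6422772 / 85084 = 75.4874... → 75.49.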